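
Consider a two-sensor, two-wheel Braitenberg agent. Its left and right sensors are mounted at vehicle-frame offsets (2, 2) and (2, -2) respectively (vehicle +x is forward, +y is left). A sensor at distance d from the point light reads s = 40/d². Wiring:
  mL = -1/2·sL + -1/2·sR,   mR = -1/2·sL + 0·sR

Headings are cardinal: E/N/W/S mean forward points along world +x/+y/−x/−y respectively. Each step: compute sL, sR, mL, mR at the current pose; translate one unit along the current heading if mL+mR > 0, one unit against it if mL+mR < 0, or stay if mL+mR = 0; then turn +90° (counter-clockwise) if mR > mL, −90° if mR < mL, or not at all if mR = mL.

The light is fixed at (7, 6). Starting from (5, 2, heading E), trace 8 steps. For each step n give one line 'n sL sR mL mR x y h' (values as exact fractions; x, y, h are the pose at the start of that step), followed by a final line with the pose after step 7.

n=0: pose=(5,2,E); sL=10, sR=10/9; mL=-50/9, mR=-5; mL+mR=-95/9 → advance -1; mR−mL=5/9 → turn +1·90°
n=1: pose=(4,2,N); sL=40/29, sR=8; mL=-136/29, mR=-20/29; mL+mR=-156/29 → advance -1; mR−mL=4 → turn +1·90°
n=2: pose=(4,1,W); sL=20/37, sR=20/17; mL=-540/629, mR=-10/37; mL+mR=-710/629 → advance -1; mR−mL=10/17 → turn +1·90°
n=3: pose=(5,1,S); sL=40/49, sR=8/13; mL=-456/637, mR=-20/49; mL+mR=-716/637 → advance -1; mR−mL=4/13 → turn +1·90°
n=4: pose=(5,2,E); sL=10, sR=10/9; mL=-50/9, mR=-5; mL+mR=-95/9 → advance -1; mR−mL=5/9 → turn +1·90°
n=5: pose=(4,2,N); sL=40/29, sR=8; mL=-136/29, mR=-20/29; mL+mR=-156/29 → advance -1; mR−mL=4 → turn +1·90°
n=6: pose=(4,1,W); sL=20/37, sR=20/17; mL=-540/629, mR=-10/37; mL+mR=-710/629 → advance -1; mR−mL=10/17 → turn +1·90°
n=7: pose=(5,1,S); sL=40/49, sR=8/13; mL=-456/637, mR=-20/49; mL+mR=-716/637 → advance -1; mR−mL=4/13 → turn +1·90°

0 10 10/9 -50/9 -5 5 2 E
1 40/29 8 -136/29 -20/29 4 2 N
2 20/37 20/17 -540/629 -10/37 4 1 W
3 40/49 8/13 -456/637 -20/49 5 1 S
4 10 10/9 -50/9 -5 5 2 E
5 40/29 8 -136/29 -20/29 4 2 N
6 20/37 20/17 -540/629 -10/37 4 1 W
7 40/49 8/13 -456/637 -20/49 5 1 S
final 5 2 E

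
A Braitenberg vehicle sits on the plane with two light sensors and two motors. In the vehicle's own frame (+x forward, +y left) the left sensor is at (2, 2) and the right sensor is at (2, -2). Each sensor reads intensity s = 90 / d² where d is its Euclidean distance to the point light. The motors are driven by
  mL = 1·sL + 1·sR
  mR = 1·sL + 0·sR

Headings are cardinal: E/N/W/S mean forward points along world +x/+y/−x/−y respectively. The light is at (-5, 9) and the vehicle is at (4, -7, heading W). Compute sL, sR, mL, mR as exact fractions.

90/373 18/49 11124/18277 90/373

left sensor world pos  = (2, -9); dL² = 373
right sensor world pos = (2, -5); dR² = 245
sL = 90/373 = 90/373
sR = 90/245 = 18/49
mL = 1·sL + 1·sR = 11124/18277
mR = 1·sL + 0·sR = 90/373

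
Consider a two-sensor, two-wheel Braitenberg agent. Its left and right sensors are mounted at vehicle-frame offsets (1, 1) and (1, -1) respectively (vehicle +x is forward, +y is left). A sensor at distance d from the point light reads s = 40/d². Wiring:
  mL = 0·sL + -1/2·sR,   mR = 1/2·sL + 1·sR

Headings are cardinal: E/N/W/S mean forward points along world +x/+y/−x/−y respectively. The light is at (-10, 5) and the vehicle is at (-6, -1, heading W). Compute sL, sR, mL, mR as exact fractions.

20/29 20/17 -10/17 750/493

left sensor world pos  = (-7, -2); dL² = 58
right sensor world pos = (-7, 0); dR² = 34
sL = 40/58 = 20/29
sR = 40/34 = 20/17
mL = 0·sL + -1/2·sR = -10/17
mR = 1/2·sL + 1·sR = 750/493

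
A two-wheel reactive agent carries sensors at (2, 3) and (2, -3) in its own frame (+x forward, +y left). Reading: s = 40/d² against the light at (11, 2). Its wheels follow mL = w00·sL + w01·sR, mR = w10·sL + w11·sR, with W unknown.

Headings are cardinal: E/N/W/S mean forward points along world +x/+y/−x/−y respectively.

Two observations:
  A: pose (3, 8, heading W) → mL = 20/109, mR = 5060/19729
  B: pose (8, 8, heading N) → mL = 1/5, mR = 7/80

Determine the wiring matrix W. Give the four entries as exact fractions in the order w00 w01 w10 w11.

obs A: pose=(3,8,W) → sL=40/109, sR=40/181, mL=20/109, mR=5060/19729
obs B: pose=(8,8,N) → sL=2/5, sR=5/8, mL=1/5, mR=7/80
sensor matrix S = [[40/109, 40/181], [2/5, 5/8]]; det S = 2781/19729
solve [mL_A; mL_B] = S·[w00; w01] and [mR_A; mR_B] = S·[w10; w11]:
  w00 = 1/2, w01 = 0, w10 = 1, w11 = -1/2

1/2 0 1 -1/2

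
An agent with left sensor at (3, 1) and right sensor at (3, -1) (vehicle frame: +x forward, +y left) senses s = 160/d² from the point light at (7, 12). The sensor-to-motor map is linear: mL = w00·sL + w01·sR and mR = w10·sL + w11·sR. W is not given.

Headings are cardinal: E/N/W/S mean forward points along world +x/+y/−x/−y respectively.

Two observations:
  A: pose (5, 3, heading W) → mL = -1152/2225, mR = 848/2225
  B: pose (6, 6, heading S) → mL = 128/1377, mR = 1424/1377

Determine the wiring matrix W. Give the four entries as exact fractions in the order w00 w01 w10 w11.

obs A: pose=(5,3,W) → sL=32/25, sR=160/89, mL=-1152/2225, mR=848/2225
obs B: pose=(6,6,S) → sL=160/81, sR=32/17, mL=128/1377, mR=1424/1377
sensor matrix S = [[32/25, 160/89], [160/81, 32/17]]; det S = -3497984/3063825
solve [mL_A; mL_B] = S·[w00; w01] and [mR_A; mR_B] = S·[w10; w11]:
  w00 = 1, w01 = -1, w10 = 1, w11 = -1/2

1 -1 1 -1/2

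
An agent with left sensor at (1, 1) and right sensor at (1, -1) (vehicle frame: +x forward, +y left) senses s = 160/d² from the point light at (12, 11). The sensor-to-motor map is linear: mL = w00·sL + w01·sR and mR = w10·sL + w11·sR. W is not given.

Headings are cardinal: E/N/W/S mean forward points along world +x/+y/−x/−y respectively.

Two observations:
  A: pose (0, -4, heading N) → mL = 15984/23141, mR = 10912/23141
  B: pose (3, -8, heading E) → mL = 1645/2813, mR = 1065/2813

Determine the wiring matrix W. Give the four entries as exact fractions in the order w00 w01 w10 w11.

1 1/2 1/2 1/2

obs A: pose=(0,-4,N) → sL=32/73, sR=160/317, mL=15984/23141, mR=10912/23141
obs B: pose=(3,-8,E) → sL=40/97, sR=10/29, mL=1645/2813, mR=1065/2813
sensor matrix S = [[32/73, 160/317], [40/97, 10/29]]; det S = -3709120/65095633
solve [mL_A; mL_B] = S·[w00; w01] and [mR_A; mR_B] = S·[w10; w11]:
  w00 = 1, w01 = 1/2, w10 = 1/2, w11 = 1/2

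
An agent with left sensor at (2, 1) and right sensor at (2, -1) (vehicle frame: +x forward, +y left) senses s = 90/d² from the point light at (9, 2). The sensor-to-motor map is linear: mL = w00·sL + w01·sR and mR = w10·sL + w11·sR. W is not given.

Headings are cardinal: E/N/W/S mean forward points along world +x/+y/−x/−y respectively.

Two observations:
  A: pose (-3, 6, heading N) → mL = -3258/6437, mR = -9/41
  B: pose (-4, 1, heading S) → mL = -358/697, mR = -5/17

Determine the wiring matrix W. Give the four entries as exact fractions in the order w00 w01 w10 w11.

obs A: pose=(-3,6,N) → sL=18/41, sR=90/157, mL=-3258/6437, mR=-9/41
obs B: pose=(-4,1,S) → sL=10/17, sR=18/41, mL=-358/697, mR=-5/17
sensor matrix S = [[18/41, 90/157], [10/17, 18/41]]; det S = -648144/4486589
solve [mL_A; mL_B] = S·[w00; w01] and [mR_A; mR_B] = S·[w10; w11]:
  w00 = -1/2, w01 = -1/2, w10 = -1/2, w11 = 0

-1/2 -1/2 -1/2 0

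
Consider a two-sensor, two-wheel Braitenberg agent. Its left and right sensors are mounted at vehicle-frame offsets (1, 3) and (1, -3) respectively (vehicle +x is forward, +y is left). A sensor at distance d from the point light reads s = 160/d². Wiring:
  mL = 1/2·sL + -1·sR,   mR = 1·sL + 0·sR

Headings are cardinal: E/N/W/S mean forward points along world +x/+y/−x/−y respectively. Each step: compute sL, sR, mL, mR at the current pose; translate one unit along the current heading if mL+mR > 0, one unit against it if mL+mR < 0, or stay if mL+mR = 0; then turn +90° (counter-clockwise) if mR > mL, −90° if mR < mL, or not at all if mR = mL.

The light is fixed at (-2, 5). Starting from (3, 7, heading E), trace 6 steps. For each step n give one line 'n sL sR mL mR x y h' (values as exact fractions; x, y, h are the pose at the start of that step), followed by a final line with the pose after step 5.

0 160/61 160/37 -6800/2257 160/61 3 7 E
1 16 80/29 152/29 16 2 7 N
2 160/9 32/9 16/3 160/9 2 8 W
3 4 40 -38 4 1 8 S
4 32/13 160/17 -1808/221 32/13 1 9 E
5 80/13 16/5 -8/65 80/13 0 9 N
final 0 10 W

n=0: pose=(3,7,E); sL=160/61, sR=160/37; mL=-6800/2257, mR=160/61; mL+mR=-880/2257 → advance -1; mR−mL=12720/2257 → turn +1·90°
n=1: pose=(2,7,N); sL=16, sR=80/29; mL=152/29, mR=16; mL+mR=616/29 → advance +1; mR−mL=312/29 → turn +1·90°
n=2: pose=(2,8,W); sL=160/9, sR=32/9; mL=16/3, mR=160/9; mL+mR=208/9 → advance +1; mR−mL=112/9 → turn +1·90°
n=3: pose=(1,8,S); sL=4, sR=40; mL=-38, mR=4; mL+mR=-34 → advance -1; mR−mL=42 → turn +1·90°
n=4: pose=(1,9,E); sL=32/13, sR=160/17; mL=-1808/221, mR=32/13; mL+mR=-1264/221 → advance -1; mR−mL=2352/221 → turn +1·90°
n=5: pose=(0,9,N); sL=80/13, sR=16/5; mL=-8/65, mR=80/13; mL+mR=392/65 → advance +1; mR−mL=408/65 → turn +1·90°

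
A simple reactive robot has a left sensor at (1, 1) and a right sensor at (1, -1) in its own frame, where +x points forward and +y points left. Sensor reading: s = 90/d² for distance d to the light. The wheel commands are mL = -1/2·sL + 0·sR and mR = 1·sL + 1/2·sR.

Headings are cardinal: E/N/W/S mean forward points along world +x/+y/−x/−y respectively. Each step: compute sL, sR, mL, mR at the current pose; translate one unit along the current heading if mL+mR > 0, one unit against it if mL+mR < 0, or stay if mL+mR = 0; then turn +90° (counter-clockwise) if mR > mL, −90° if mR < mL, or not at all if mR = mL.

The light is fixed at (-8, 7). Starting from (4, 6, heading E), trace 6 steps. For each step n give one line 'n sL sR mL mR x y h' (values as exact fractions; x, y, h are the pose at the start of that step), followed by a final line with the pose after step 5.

0 90/169 90/173 -45/169 23175/29237 4 6 E
1 5/8 45/98 -5/16 335/392 5 6 N
2 18/29 18/29 -9/29 27/29 5 7 W
3 9/17 45/61 -9/34 1863/2074 4 7 S
4 90/169 90/173 -45/169 23175/29237 4 6 E
5 5/8 45/98 -5/16 335/392 5 6 N
final 5 7 W

n=0: pose=(4,6,E); sL=90/169, sR=90/173; mL=-45/169, mR=23175/29237; mL+mR=15390/29237 → advance +1; mR−mL=30960/29237 → turn +1·90°
n=1: pose=(5,6,N); sL=5/8, sR=45/98; mL=-5/16, mR=335/392; mL+mR=425/784 → advance +1; mR−mL=915/784 → turn +1·90°
n=2: pose=(5,7,W); sL=18/29, sR=18/29; mL=-9/29, mR=27/29; mL+mR=18/29 → advance +1; mR−mL=36/29 → turn +1·90°
n=3: pose=(4,7,S); sL=9/17, sR=45/61; mL=-9/34, mR=1863/2074; mL+mR=657/1037 → advance +1; mR−mL=1206/1037 → turn +1·90°
n=4: pose=(4,6,E); sL=90/169, sR=90/173; mL=-45/169, mR=23175/29237; mL+mR=15390/29237 → advance +1; mR−mL=30960/29237 → turn +1·90°
n=5: pose=(5,6,N); sL=5/8, sR=45/98; mL=-5/16, mR=335/392; mL+mR=425/784 → advance +1; mR−mL=915/784 → turn +1·90°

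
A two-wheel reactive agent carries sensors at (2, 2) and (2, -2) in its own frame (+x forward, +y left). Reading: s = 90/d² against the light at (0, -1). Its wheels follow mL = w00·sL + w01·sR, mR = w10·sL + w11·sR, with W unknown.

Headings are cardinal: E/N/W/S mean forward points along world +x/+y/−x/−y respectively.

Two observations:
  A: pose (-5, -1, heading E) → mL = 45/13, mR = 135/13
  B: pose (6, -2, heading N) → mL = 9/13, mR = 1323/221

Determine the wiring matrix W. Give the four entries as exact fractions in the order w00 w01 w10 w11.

obs A: pose=(-5,-1,E) → sL=90/13, sR=90/13, mL=45/13, mR=135/13
obs B: pose=(6,-2,N) → sL=90/17, sR=18/13, mL=9/13, mR=1323/221
sensor matrix S = [[90/13, 90/13], [90/17, 18/13]]; det S = -77760/2873
solve [mL_A; mL_B] = S·[w00; w01] and [mR_A; mR_B] = S·[w10; w11]:
  w00 = 0, w01 = 1/2, w10 = 1, w11 = 1/2

0 1/2 1 1/2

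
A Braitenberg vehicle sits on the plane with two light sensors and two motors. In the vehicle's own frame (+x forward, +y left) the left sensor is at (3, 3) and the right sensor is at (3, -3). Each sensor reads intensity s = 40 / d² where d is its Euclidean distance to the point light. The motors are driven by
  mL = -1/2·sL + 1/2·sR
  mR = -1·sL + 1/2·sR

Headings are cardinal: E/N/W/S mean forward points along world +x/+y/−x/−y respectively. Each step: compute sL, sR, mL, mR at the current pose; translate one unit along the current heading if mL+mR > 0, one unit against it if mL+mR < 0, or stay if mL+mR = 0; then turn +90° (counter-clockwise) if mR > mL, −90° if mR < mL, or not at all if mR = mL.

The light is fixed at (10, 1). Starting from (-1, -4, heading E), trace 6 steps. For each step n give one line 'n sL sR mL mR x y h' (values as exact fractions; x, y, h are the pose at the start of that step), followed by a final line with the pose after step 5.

0 10/17 5/16 -75/544 -235/544 -1 -4 E
1 8/29 40/289 -576/8381 -1732/8381 -2 -4 S
2 20/137 20/113 240/15481 -890/15481 -2 -3 W
3 40/197 8/13 528/2561 268/2561 -1 -3 N
4 5/8 2/5 -9/80 -17/40 -1 -2 E
5 40/117 40/261 -320/3393 -100/377 -2 -2 S
final -2 -1 W

n=0: pose=(-1,-4,E); sL=10/17, sR=5/16; mL=-75/544, mR=-235/544; mL+mR=-155/272 → advance -1; mR−mL=-5/17 → turn -1·90°
n=1: pose=(-2,-4,S); sL=8/29, sR=40/289; mL=-576/8381, mR=-1732/8381; mL+mR=-2308/8381 → advance -1; mR−mL=-4/29 → turn -1·90°
n=2: pose=(-2,-3,W); sL=20/137, sR=20/113; mL=240/15481, mR=-890/15481; mL+mR=-650/15481 → advance -1; mR−mL=-10/137 → turn -1·90°
n=3: pose=(-1,-3,N); sL=40/197, sR=8/13; mL=528/2561, mR=268/2561; mL+mR=796/2561 → advance +1; mR−mL=-20/197 → turn -1·90°
n=4: pose=(-1,-2,E); sL=5/8, sR=2/5; mL=-9/80, mR=-17/40; mL+mR=-43/80 → advance -1; mR−mL=-5/16 → turn -1·90°
n=5: pose=(-2,-2,S); sL=40/117, sR=40/261; mL=-320/3393, mR=-100/377; mL+mR=-1220/3393 → advance -1; mR−mL=-20/117 → turn -1·90°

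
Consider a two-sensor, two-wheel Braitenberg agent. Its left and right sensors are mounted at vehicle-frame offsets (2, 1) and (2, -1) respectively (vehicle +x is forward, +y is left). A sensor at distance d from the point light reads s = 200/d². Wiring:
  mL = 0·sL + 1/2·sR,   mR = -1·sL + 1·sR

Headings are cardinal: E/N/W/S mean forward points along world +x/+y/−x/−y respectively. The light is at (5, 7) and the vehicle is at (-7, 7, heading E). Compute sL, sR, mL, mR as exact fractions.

left sensor world pos  = (-5, 8); dL² = 101
right sensor world pos = (-5, 6); dR² = 101
sL = 200/101 = 200/101
sR = 200/101 = 200/101
mL = 0·sL + 1/2·sR = 100/101
mR = -1·sL + 1·sR = 0

200/101 200/101 100/101 0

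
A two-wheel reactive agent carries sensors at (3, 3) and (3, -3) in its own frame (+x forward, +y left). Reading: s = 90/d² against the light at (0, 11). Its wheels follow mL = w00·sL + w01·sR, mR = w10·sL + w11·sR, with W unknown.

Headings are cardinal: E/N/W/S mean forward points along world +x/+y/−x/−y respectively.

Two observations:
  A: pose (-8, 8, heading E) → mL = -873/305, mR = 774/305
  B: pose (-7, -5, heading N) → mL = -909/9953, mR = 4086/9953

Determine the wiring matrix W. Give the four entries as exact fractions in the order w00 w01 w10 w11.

obs A: pose=(-8,8,E) → sL=18/5, sR=90/61, mL=-873/305, mR=774/305
obs B: pose=(-7,-5,N) → sL=90/269, sR=18/37, mL=-909/9953, mR=4086/9953
sensor matrix S = [[18/5, 90/61], [90/269, 18/37]]; det S = 3818016/3035665
solve [mL_A; mL_B] = S·[w00; w01] and [mR_A; mR_B] = S·[w10; w11]:
  w00 = -1, w01 = 1/2, w10 = 1/2, w11 = 1/2

-1 1/2 1/2 1/2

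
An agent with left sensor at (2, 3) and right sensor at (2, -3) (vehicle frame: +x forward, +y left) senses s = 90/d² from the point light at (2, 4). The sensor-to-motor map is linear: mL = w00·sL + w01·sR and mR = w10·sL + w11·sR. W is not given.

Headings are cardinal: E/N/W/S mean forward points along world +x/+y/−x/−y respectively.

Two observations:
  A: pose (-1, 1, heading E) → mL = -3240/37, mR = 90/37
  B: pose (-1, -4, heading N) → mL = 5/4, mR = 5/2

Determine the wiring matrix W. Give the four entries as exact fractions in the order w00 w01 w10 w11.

obs A: pose=(-1,1,E) → sL=90, sR=90/37, mL=-3240/37, mR=90/37
obs B: pose=(-1,-4,N) → sL=5/4, sR=5/2, mL=5/4, mR=5/2
sensor matrix S = [[90, 90/37], [5/4, 5/2]]; det S = 16425/74
solve [mL_A; mL_B] = S·[w00; w01] and [mR_A; mR_B] = S·[w10; w11]:
  w00 = -1, w01 = 1, w10 = 0, w11 = 1

-1 1 0 1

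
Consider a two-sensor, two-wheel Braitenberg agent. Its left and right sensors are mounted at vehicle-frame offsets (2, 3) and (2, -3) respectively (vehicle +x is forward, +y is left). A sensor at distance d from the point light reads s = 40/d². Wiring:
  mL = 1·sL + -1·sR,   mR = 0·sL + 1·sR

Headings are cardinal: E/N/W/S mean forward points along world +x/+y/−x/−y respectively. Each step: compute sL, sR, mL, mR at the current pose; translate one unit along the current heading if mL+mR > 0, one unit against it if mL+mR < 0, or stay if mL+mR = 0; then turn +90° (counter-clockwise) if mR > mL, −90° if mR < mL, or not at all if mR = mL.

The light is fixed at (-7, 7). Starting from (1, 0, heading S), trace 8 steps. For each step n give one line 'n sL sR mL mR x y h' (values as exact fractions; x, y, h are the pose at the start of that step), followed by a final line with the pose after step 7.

0 20/101 20/53 -960/5353 20/53 1 0 S
1 8/25 40/221 768/5525 40/221 1 -1 E
2 5/9 2/9 1/3 2/9 2 -1 N
3 40/137 40/221 3360/30277 40/221 2 0 E
4 20/37 20/97 1200/3589 20/97 3 0 N
5 40/153 8/45 64/765 8/45 3 1 E
6 1/2 10/53 33/106 10/53 4 1 N
7 40/173 40/233 2400/40309 40/233 4 2 E
final 5 2 N

n=0: pose=(1,0,S); sL=20/101, sR=20/53; mL=-960/5353, mR=20/53; mL+mR=20/101 → advance +1; mR−mL=2980/5353 → turn +1·90°
n=1: pose=(1,-1,E); sL=8/25, sR=40/221; mL=768/5525, mR=40/221; mL+mR=8/25 → advance +1; mR−mL=232/5525 → turn +1·90°
n=2: pose=(2,-1,N); sL=5/9, sR=2/9; mL=1/3, mR=2/9; mL+mR=5/9 → advance +1; mR−mL=-1/9 → turn -1·90°
n=3: pose=(2,0,E); sL=40/137, sR=40/221; mL=3360/30277, mR=40/221; mL+mR=40/137 → advance +1; mR−mL=2120/30277 → turn +1·90°
n=4: pose=(3,0,N); sL=20/37, sR=20/97; mL=1200/3589, mR=20/97; mL+mR=20/37 → advance +1; mR−mL=-460/3589 → turn -1·90°
n=5: pose=(3,1,E); sL=40/153, sR=8/45; mL=64/765, mR=8/45; mL+mR=40/153 → advance +1; mR−mL=8/85 → turn +1·90°
n=6: pose=(4,1,N); sL=1/2, sR=10/53; mL=33/106, mR=10/53; mL+mR=1/2 → advance +1; mR−mL=-13/106 → turn -1·90°
n=7: pose=(4,2,E); sL=40/173, sR=40/233; mL=2400/40309, mR=40/233; mL+mR=40/173 → advance +1; mR−mL=4520/40309 → turn +1·90°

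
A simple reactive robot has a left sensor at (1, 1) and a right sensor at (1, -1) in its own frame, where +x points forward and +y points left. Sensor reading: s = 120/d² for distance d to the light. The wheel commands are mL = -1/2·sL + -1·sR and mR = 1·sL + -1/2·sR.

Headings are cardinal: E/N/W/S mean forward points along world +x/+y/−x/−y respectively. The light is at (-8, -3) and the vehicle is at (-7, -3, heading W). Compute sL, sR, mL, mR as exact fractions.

left sensor world pos  = (-8, -4); dL² = 1
right sensor world pos = (-8, -2); dR² = 1
sL = 120/1 = 120
sR = 120/1 = 120
mL = -1/2·sL + -1·sR = -180
mR = 1·sL + -1/2·sR = 60

120 120 -180 60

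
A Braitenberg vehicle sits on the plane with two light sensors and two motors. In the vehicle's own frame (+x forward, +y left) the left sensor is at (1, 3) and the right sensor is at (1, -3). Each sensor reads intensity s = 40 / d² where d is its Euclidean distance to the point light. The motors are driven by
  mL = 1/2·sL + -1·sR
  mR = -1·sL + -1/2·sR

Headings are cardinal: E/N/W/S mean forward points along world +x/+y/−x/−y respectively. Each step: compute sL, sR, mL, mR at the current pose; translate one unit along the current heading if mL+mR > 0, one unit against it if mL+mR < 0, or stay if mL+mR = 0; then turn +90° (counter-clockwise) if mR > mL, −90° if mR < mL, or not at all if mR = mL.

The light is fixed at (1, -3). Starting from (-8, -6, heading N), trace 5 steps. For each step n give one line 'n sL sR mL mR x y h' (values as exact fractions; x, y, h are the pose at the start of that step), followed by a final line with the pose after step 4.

0 10/37 1 -32/37 -57/74 -8 -6 N
1 40/149 40/101 -3940/15049 -7020/15049 -8 -7 W
2 4/13 20/17 -226/221 -198/221 -7 -7 N
3 8/29 8/17 -164/493 -252/493 -7 -8 W
4 10/29 5/4 -125/116 -225/232 -6 -8 N
final -6 -9 W

n=0: pose=(-8,-6,N); sL=10/37, sR=1; mL=-32/37, mR=-57/74; mL+mR=-121/74 → advance -1; mR−mL=7/74 → turn +1·90°
n=1: pose=(-8,-7,W); sL=40/149, sR=40/101; mL=-3940/15049, mR=-7020/15049; mL+mR=-10960/15049 → advance -1; mR−mL=-3080/15049 → turn -1·90°
n=2: pose=(-7,-7,N); sL=4/13, sR=20/17; mL=-226/221, mR=-198/221; mL+mR=-424/221 → advance -1; mR−mL=28/221 → turn +1·90°
n=3: pose=(-7,-8,W); sL=8/29, sR=8/17; mL=-164/493, mR=-252/493; mL+mR=-416/493 → advance -1; mR−mL=-88/493 → turn -1·90°
n=4: pose=(-6,-8,N); sL=10/29, sR=5/4; mL=-125/116, mR=-225/232; mL+mR=-475/232 → advance -1; mR−mL=25/232 → turn +1·90°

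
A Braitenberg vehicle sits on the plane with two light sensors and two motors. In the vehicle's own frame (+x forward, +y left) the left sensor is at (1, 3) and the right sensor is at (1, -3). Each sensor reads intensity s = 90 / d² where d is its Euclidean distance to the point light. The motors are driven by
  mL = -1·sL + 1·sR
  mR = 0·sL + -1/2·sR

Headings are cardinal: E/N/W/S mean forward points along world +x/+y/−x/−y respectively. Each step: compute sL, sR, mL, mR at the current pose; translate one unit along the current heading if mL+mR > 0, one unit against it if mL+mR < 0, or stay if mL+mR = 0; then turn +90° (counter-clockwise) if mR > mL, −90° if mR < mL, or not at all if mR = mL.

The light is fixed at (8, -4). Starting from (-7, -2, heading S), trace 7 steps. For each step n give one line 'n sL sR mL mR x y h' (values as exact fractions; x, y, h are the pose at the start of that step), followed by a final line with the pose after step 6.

n=0: pose=(-7,-2,S); sL=18/29, sR=18/65; mL=-648/1885, mR=-9/65; mL+mR=-909/1885 → advance -1; mR−mL=387/1885 → turn +1·90°
n=1: pose=(-7,-1,E); sL=45/116, sR=45/98; mL=405/5684, mR=-45/196; mL+mR=-225/1421 → advance -1; mR−mL=-855/2842 → turn -1·90°
n=2: pose=(-8,-1,S); sL=90/173, sR=18/73; mL=-3456/12629, mR=-9/73; mL+mR=-5013/12629 → advance -1; mR−mL=1899/12629 → turn +1·90°
n=3: pose=(-8,0,E); sL=45/137, sR=45/113; mL=1080/15481, mR=-45/226; mL+mR=-4005/30962 → advance -1; mR−mL=-8325/30962 → turn -1·90°
n=4: pose=(-9,0,S); sL=18/41, sR=90/409; mL=-3672/16769, mR=-45/409; mL+mR=-5517/16769 → advance -1; mR−mL=1827/16769 → turn +1·90°
n=5: pose=(-9,1,E); sL=9/32, sR=9/26; mL=27/416, mR=-9/52; mL+mR=-45/416 → advance -1; mR−mL=-99/416 → turn -1·90°
n=6: pose=(-10,1,S); sL=90/241, sR=90/457; mL=-19440/110137, mR=-45/457; mL+mR=-30285/110137 → advance -1; mR−mL=8595/110137 → turn +1·90°

0 18/29 18/65 -648/1885 -9/65 -7 -2 S
1 45/116 45/98 405/5684 -45/196 -7 -1 E
2 90/173 18/73 -3456/12629 -9/73 -8 -1 S
3 45/137 45/113 1080/15481 -45/226 -8 0 E
4 18/41 90/409 -3672/16769 -45/409 -9 0 S
5 9/32 9/26 27/416 -9/52 -9 1 E
6 90/241 90/457 -19440/110137 -45/457 -10 1 S
final -10 2 E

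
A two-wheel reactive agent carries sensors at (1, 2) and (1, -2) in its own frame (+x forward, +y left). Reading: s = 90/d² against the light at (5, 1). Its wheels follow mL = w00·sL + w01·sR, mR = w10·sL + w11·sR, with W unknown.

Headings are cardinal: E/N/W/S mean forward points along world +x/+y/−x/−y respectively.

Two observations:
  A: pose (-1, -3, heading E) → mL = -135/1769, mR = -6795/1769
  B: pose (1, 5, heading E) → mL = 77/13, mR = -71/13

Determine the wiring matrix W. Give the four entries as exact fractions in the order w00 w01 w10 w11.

obs A: pose=(-1,-3,E) → sL=90/29, sR=90/61, mL=-135/1769, mR=-6795/1769
obs B: pose=(1,5,E) → sL=2, sR=90/13, mL=77/13, mR=-71/13
sensor matrix S = [[90/29, 90/61], [2, 90/13]]; det S = 426240/22997
solve [mL_A; mL_B] = S·[w00; w01] and [mR_A; mR_B] = S·[w10; w11]:
  w00 = -1/2, w01 = 1, w10 = -1, w11 = -1/2

-1/2 1 -1 -1/2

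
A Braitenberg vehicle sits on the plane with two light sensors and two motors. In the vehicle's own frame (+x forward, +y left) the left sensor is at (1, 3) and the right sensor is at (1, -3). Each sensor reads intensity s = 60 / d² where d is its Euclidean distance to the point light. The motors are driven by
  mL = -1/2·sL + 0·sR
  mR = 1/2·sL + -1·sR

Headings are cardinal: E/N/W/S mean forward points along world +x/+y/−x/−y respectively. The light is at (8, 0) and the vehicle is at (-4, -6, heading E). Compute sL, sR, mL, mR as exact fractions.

left sensor world pos  = (-3, -3); dL² = 130
right sensor world pos = (-3, -9); dR² = 202
sL = 60/130 = 6/13
sR = 60/202 = 30/101
mL = -1/2·sL + 0·sR = -3/13
mR = 1/2·sL + -1·sR = -87/1313

6/13 30/101 -3/13 -87/1313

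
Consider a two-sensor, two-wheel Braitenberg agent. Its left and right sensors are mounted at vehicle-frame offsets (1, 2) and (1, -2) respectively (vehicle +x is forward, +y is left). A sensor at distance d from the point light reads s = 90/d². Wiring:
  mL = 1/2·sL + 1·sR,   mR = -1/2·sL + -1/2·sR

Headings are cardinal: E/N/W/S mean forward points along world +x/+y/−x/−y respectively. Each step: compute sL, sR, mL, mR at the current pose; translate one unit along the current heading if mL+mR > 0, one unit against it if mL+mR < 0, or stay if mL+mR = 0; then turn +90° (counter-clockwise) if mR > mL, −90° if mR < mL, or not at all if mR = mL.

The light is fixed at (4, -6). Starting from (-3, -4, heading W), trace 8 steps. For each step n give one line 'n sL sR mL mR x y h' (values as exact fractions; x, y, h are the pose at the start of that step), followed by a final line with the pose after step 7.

n=0: pose=(-3,-4,W); sL=45/32, sR=9/8; mL=117/64, mR=-81/64; mL+mR=9/16 → advance +1; mR−mL=-99/32 → turn -1·90°
n=1: pose=(-4,-4,N); sL=90/109, sR=2; mL=263/109, mR=-154/109; mL+mR=1 → advance +1; mR−mL=-417/109 → turn -1·90°
n=2: pose=(-4,-3,E); sL=45/37, sR=9/5; mL=891/370, mR=-279/185; mL+mR=9/10 → advance +1; mR−mL=-1449/370 → turn -1·90°
n=3: pose=(-3,-3,S); sL=90/29, sR=18/17; mL=1287/493, mR=-1026/493; mL+mR=9/17 → advance +1; mR−mL=-2313/493 → turn -1·90°
n=4: pose=(-3,-4,W); sL=45/32, sR=9/8; mL=117/64, mR=-81/64; mL+mR=9/16 → advance +1; mR−mL=-99/32 → turn -1·90°
n=5: pose=(-4,-4,N); sL=90/109, sR=2; mL=263/109, mR=-154/109; mL+mR=1 → advance +1; mR−mL=-417/109 → turn -1·90°
n=6: pose=(-4,-3,E); sL=45/37, sR=9/5; mL=891/370, mR=-279/185; mL+mR=9/10 → advance +1; mR−mL=-1449/370 → turn -1·90°
n=7: pose=(-3,-3,S); sL=90/29, sR=18/17; mL=1287/493, mR=-1026/493; mL+mR=9/17 → advance +1; mR−mL=-2313/493 → turn -1·90°

0 45/32 9/8 117/64 -81/64 -3 -4 W
1 90/109 2 263/109 -154/109 -4 -4 N
2 45/37 9/5 891/370 -279/185 -4 -3 E
3 90/29 18/17 1287/493 -1026/493 -3 -3 S
4 45/32 9/8 117/64 -81/64 -3 -4 W
5 90/109 2 263/109 -154/109 -4 -4 N
6 45/37 9/5 891/370 -279/185 -4 -3 E
7 90/29 18/17 1287/493 -1026/493 -3 -3 S
final -3 -4 W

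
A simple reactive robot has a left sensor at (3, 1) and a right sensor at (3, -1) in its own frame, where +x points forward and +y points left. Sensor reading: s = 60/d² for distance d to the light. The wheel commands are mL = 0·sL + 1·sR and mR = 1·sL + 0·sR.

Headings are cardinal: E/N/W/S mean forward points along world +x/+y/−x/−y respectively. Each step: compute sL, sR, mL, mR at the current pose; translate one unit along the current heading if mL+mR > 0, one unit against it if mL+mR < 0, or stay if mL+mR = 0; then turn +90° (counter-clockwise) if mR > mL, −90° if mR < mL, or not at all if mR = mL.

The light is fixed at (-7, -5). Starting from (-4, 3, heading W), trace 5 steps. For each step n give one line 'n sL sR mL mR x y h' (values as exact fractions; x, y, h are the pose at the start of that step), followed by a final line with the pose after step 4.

0 60/49 20/27 20/27 60/49 -4 3 W
1 30/17 30/13 30/13 30/17 -5 3 S
2 60/37 12/13 12/13 60/37 -5 2 W
3 3 15/4 15/4 3 -6 2 S
4 60/29 60/53 60/53 60/29 -6 1 W
final -7 1 S

n=0: pose=(-4,3,W); sL=60/49, sR=20/27; mL=20/27, mR=60/49; mL+mR=2600/1323 → advance +1; mR−mL=640/1323 → turn +1·90°
n=1: pose=(-5,3,S); sL=30/17, sR=30/13; mL=30/13, mR=30/17; mL+mR=900/221 → advance +1; mR−mL=-120/221 → turn -1·90°
n=2: pose=(-5,2,W); sL=60/37, sR=12/13; mL=12/13, mR=60/37; mL+mR=1224/481 → advance +1; mR−mL=336/481 → turn +1·90°
n=3: pose=(-6,2,S); sL=3, sR=15/4; mL=15/4, mR=3; mL+mR=27/4 → advance +1; mR−mL=-3/4 → turn -1·90°
n=4: pose=(-6,1,W); sL=60/29, sR=60/53; mL=60/53, mR=60/29; mL+mR=4920/1537 → advance +1; mR−mL=1440/1537 → turn +1·90°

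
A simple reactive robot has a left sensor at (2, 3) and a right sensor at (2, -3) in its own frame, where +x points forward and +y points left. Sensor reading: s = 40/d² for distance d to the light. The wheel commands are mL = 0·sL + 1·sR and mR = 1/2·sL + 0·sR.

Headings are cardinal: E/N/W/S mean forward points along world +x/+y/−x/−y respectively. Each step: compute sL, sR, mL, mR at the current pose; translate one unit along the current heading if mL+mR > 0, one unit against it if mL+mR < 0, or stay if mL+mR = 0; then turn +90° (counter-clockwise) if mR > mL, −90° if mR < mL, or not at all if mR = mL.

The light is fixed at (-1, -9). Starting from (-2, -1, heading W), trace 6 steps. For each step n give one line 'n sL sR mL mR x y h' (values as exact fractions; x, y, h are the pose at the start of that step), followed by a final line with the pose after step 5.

0 20/17 4/13 4/13 10/17 -2 -1 W
1 40/37 40/61 40/61 20/37 -3 -1 S
2 5/4 10/29 10/29 5/8 -3 -2 W
3 8/5 40/61 40/61 4/5 -4 -2 S
4 20/41 4 4 10/41 -4 -3 E
5 40/17 40/41 40/41 20/17 -3 -3 S
final -3 -4 E

n=0: pose=(-2,-1,W); sL=20/17, sR=4/13; mL=4/13, mR=10/17; mL+mR=198/221 → advance +1; mR−mL=62/221 → turn +1·90°
n=1: pose=(-3,-1,S); sL=40/37, sR=40/61; mL=40/61, mR=20/37; mL+mR=2700/2257 → advance +1; mR−mL=-260/2257 → turn -1·90°
n=2: pose=(-3,-2,W); sL=5/4, sR=10/29; mL=10/29, mR=5/8; mL+mR=225/232 → advance +1; mR−mL=65/232 → turn +1·90°
n=3: pose=(-4,-2,S); sL=8/5, sR=40/61; mL=40/61, mR=4/5; mL+mR=444/305 → advance +1; mR−mL=44/305 → turn +1·90°
n=4: pose=(-4,-3,E); sL=20/41, sR=4; mL=4, mR=10/41; mL+mR=174/41 → advance +1; mR−mL=-154/41 → turn -1·90°
n=5: pose=(-3,-3,S); sL=40/17, sR=40/41; mL=40/41, mR=20/17; mL+mR=1500/697 → advance +1; mR−mL=140/697 → turn +1·90°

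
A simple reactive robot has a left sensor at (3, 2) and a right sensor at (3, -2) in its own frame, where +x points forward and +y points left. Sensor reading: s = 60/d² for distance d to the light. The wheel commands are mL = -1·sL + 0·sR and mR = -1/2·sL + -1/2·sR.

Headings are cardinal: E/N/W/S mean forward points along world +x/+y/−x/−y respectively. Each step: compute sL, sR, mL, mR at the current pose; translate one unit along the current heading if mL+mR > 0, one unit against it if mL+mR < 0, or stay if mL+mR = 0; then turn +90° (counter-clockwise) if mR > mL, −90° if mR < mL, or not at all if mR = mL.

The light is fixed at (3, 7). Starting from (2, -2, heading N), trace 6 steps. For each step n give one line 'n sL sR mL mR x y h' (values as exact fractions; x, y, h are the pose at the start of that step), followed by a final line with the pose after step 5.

n=0: pose=(2,-2,N); sL=4/3, sR=60/37; mL=-4/3, mR=-164/111; mL+mR=-104/37 → advance -1; mR−mL=-16/111 → turn -1·90°
n=1: pose=(2,-3,E); sL=15/17, sR=15/37; mL=-15/17, mR=-405/629; mL+mR=-960/629 → advance -1; mR−mL=150/629 → turn +1·90°
n=2: pose=(1,-3,N); sL=12/13, sR=60/49; mL=-12/13, mR=-684/637; mL+mR=-1272/637 → advance -1; mR−mL=-96/637 → turn -1·90°
n=3: pose=(1,-4,E); sL=30/41, sR=6/17; mL=-30/41, mR=-378/697; mL+mR=-888/697 → advance -1; mR−mL=132/697 → turn +1·90°
n=4: pose=(0,-4,N); sL=60/89, sR=12/13; mL=-60/89, mR=-924/1157; mL+mR=-1704/1157 → advance -1; mR−mL=-144/1157 → turn -1·90°
n=5: pose=(0,-5,E); sL=3/5, sR=15/49; mL=-3/5, mR=-111/245; mL+mR=-258/245 → advance -1; mR−mL=36/245 → turn +1·90°

0 4/3 60/37 -4/3 -164/111 2 -2 N
1 15/17 15/37 -15/17 -405/629 2 -3 E
2 12/13 60/49 -12/13 -684/637 1 -3 N
3 30/41 6/17 -30/41 -378/697 1 -4 E
4 60/89 12/13 -60/89 -924/1157 0 -4 N
5 3/5 15/49 -3/5 -111/245 0 -5 E
final -1 -5 N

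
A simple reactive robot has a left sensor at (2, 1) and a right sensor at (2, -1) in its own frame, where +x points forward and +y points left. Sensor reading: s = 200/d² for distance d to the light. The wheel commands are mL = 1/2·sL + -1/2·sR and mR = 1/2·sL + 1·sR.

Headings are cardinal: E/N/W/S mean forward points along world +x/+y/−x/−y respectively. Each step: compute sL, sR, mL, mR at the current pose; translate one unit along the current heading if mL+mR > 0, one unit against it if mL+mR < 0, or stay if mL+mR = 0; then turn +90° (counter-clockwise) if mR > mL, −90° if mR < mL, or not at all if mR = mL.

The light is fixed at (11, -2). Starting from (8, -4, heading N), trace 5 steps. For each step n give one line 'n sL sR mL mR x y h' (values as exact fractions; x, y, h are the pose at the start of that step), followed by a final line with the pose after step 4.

0 25/2 50 -75/4 225/4 8 -4 N
1 200/29 8 -16/29 332/29 8 -3 W
2 100/9 100/17 400/153 1750/153 7 -3 S
3 40 200/13 160/13 460/13 7 -4 E
4 25/2 50 -75/4 225/4 8 -4 N
final 8 -3 W

n=0: pose=(8,-4,N); sL=25/2, sR=50; mL=-75/4, mR=225/4; mL+mR=75/2 → advance +1; mR−mL=75 → turn +1·90°
n=1: pose=(8,-3,W); sL=200/29, sR=8; mL=-16/29, mR=332/29; mL+mR=316/29 → advance +1; mR−mL=12 → turn +1·90°
n=2: pose=(7,-3,S); sL=100/9, sR=100/17; mL=400/153, mR=1750/153; mL+mR=2150/153 → advance +1; mR−mL=150/17 → turn +1·90°
n=3: pose=(7,-4,E); sL=40, sR=200/13; mL=160/13, mR=460/13; mL+mR=620/13 → advance +1; mR−mL=300/13 → turn +1·90°
n=4: pose=(8,-4,N); sL=25/2, sR=50; mL=-75/4, mR=225/4; mL+mR=75/2 → advance +1; mR−mL=75 → turn +1·90°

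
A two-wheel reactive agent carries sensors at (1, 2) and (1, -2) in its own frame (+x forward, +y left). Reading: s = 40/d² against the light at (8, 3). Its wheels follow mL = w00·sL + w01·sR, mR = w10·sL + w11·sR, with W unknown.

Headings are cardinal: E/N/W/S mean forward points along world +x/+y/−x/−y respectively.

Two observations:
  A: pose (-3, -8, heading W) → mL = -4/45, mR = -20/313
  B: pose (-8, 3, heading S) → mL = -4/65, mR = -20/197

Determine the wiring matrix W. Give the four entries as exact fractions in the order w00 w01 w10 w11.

0 -1/2 -1/2 0

obs A: pose=(-3,-8,W) → sL=40/313, sR=8/45, mL=-4/45, mR=-20/313
obs B: pose=(-8,3,S) → sL=40/197, sR=8/65, mL=-4/65, mR=-20/197
sensor matrix S = [[40/313, 8/45], [40/197, 8/65]]; det S = -146944/7214337
solve [mL_A; mL_B] = S·[w00; w01] and [mR_A; mR_B] = S·[w10; w11]:
  w00 = 0, w01 = -1/2, w10 = -1/2, w11 = 0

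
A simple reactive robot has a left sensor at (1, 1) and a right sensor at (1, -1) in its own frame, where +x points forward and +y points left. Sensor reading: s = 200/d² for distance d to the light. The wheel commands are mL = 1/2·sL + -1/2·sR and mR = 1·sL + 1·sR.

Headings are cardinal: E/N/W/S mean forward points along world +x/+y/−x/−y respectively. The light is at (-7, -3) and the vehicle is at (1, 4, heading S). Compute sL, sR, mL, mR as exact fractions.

left sensor world pos  = (2, 3); dL² = 117
right sensor world pos = (0, 3); dR² = 85
sL = 200/117 = 200/117
sR = 200/85 = 40/17
mL = 1/2·sL + -1/2·sR = -640/1989
mR = 1·sL + 1·sR = 8080/1989

200/117 40/17 -640/1989 8080/1989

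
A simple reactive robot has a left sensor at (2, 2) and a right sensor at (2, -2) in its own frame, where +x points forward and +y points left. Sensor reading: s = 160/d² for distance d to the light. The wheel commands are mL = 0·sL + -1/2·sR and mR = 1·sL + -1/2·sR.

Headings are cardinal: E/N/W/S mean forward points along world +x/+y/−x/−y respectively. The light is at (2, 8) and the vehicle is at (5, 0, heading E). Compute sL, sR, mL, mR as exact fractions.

160/61 32/25 -16/25 3024/1525

left sensor world pos  = (7, 2); dL² = 61
right sensor world pos = (7, -2); dR² = 125
sL = 160/61 = 160/61
sR = 160/125 = 32/25
mL = 0·sL + -1/2·sR = -16/25
mR = 1·sL + -1/2·sR = 3024/1525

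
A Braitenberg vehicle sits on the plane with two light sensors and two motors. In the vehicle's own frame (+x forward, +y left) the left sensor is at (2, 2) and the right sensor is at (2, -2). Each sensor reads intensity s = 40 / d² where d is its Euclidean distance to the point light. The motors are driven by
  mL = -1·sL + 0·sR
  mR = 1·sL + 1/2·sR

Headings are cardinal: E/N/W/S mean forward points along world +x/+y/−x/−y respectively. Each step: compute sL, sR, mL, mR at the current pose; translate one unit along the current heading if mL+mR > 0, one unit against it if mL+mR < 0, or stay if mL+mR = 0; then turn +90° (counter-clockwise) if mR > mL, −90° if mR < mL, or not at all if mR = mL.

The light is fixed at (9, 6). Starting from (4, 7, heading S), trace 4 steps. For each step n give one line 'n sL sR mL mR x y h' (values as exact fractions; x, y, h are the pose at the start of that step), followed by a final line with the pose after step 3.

n=0: pose=(4,7,S); sL=4, sR=4/5; mL=-4, mR=22/5; mL+mR=2/5 → advance +1; mR−mL=42/5 → turn +1·90°
n=1: pose=(4,6,E); sL=40/13, sR=40/13; mL=-40/13, mR=60/13; mL+mR=20/13 → advance +1; mR−mL=100/13 → turn +1·90°
n=2: pose=(5,6,N); sL=1, sR=5; mL=-1, mR=7/2; mL+mR=5/2 → advance +1; mR−mL=9/2 → turn +1·90°
n=3: pose=(5,7,W); sL=40/37, sR=8/9; mL=-40/37, mR=508/333; mL+mR=4/9 → advance +1; mR−mL=868/333 → turn +1·90°

0 4 4/5 -4 22/5 4 7 S
1 40/13 40/13 -40/13 60/13 4 6 E
2 1 5 -1 7/2 5 6 N
3 40/37 8/9 -40/37 508/333 5 7 W
final 4 7 S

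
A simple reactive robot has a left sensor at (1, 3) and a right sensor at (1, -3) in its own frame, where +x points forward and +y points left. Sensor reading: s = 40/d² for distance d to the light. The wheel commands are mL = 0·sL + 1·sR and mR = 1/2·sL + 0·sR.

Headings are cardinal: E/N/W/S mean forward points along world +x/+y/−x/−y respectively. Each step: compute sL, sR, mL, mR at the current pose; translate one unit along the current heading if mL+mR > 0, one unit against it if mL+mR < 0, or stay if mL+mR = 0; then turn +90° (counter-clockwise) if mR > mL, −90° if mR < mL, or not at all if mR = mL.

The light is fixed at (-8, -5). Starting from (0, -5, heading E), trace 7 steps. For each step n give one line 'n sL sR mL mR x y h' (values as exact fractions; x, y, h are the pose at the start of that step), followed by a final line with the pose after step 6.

0 4/9 4/9 4/9 2/9 0 -5 E
1 8/29 40/37 40/37 4/29 1 -5 S
2 1/2 10/17 10/17 1/4 1 -6 W
3 8/5 40/121 40/121 4/5 0 -6 N
4 20/29 20/29 20/29 10/29 0 -5 W
5 40/17 40/101 40/101 20/17 -1 -5 N
6 1 10/13 10/13 1/2 -1 -4 W
final -2 -4 N

n=0: pose=(0,-5,E); sL=4/9, sR=4/9; mL=4/9, mR=2/9; mL+mR=2/3 → advance +1; mR−mL=-2/9 → turn -1·90°
n=1: pose=(1,-5,S); sL=8/29, sR=40/37; mL=40/37, mR=4/29; mL+mR=1308/1073 → advance +1; mR−mL=-1012/1073 → turn -1·90°
n=2: pose=(1,-6,W); sL=1/2, sR=10/17; mL=10/17, mR=1/4; mL+mR=57/68 → advance +1; mR−mL=-23/68 → turn -1·90°
n=3: pose=(0,-6,N); sL=8/5, sR=40/121; mL=40/121, mR=4/5; mL+mR=684/605 → advance +1; mR−mL=284/605 → turn +1·90°
n=4: pose=(0,-5,W); sL=20/29, sR=20/29; mL=20/29, mR=10/29; mL+mR=30/29 → advance +1; mR−mL=-10/29 → turn -1·90°
n=5: pose=(-1,-5,N); sL=40/17, sR=40/101; mL=40/101, mR=20/17; mL+mR=2700/1717 → advance +1; mR−mL=1340/1717 → turn +1·90°
n=6: pose=(-1,-4,W); sL=1, sR=10/13; mL=10/13, mR=1/2; mL+mR=33/26 → advance +1; mR−mL=-7/26 → turn -1·90°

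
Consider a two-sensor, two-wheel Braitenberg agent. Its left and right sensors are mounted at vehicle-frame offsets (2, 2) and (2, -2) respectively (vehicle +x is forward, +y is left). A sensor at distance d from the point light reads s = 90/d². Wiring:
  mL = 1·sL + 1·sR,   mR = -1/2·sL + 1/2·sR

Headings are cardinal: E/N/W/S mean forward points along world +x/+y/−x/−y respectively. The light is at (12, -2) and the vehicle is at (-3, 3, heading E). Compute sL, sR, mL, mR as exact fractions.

left sensor world pos  = (-1, 5); dL² = 218
right sensor world pos = (-1, 1); dR² = 178
sL = 90/218 = 45/109
sR = 90/178 = 45/89
mL = 1·sL + 1·sR = 8910/9701
mR = -1/2·sL + 1/2·sR = 450/9701

45/109 45/89 8910/9701 450/9701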